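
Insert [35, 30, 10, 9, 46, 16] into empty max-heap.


Insert 35: [35]
Insert 30: [35, 30]
Insert 10: [35, 30, 10]
Insert 9: [35, 30, 10, 9]
Insert 46: [46, 35, 10, 9, 30]
Insert 16: [46, 35, 16, 9, 30, 10]

Final heap: [46, 35, 16, 9, 30, 10]


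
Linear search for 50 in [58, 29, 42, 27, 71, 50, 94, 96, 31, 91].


i=0: 58!=50
i=1: 29!=50
i=2: 42!=50
i=3: 27!=50
i=4: 71!=50
i=5: 50==50 found!

Found at 5, 6 comps


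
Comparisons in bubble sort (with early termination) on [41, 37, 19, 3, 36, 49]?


Algorithm: bubble sort (with early termination)
Input: [41, 37, 19, 3, 36, 49]
Sorted: [3, 19, 36, 37, 41, 49]

14


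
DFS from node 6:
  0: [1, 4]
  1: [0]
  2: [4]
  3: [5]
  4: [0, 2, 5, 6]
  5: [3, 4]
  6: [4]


Visit 6, push [4]
Visit 4, push [5, 2, 0]
Visit 0, push [1]
Visit 1, push []
Visit 2, push []
Visit 5, push [3]
Visit 3, push []

DFS order: [6, 4, 0, 1, 2, 5, 3]


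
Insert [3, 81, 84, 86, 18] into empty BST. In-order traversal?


Insert 3: root
Insert 81: R from 3
Insert 84: R from 3 -> R from 81
Insert 86: R from 3 -> R from 81 -> R from 84
Insert 18: R from 3 -> L from 81

In-order: [3, 18, 81, 84, 86]


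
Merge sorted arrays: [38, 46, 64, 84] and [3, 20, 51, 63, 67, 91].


Take 3 from B
Take 20 from B
Take 38 from A
Take 46 from A
Take 51 from B
Take 63 from B
Take 64 from A
Take 67 from B
Take 84 from A

Merged: [3, 20, 38, 46, 51, 63, 64, 67, 84, 91]


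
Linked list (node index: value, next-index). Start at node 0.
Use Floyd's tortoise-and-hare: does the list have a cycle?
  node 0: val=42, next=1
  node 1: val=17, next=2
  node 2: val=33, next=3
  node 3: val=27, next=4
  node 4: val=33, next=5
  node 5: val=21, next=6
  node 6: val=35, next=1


Floyd's tortoise (slow, +1) and hare (fast, +2):
  init: slow=0, fast=0
  step 1: slow=1, fast=2
  step 2: slow=2, fast=4
  step 3: slow=3, fast=6
  step 4: slow=4, fast=2
  step 5: slow=5, fast=4
  step 6: slow=6, fast=6
  slow == fast at node 6: cycle detected

Cycle: yes


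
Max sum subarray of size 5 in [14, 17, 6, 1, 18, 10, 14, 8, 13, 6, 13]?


[0:5]: 56
[1:6]: 52
[2:7]: 49
[3:8]: 51
[4:9]: 63
[5:10]: 51
[6:11]: 54

Max: 63 at [4:9]


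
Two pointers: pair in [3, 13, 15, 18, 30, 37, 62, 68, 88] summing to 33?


lo=0(3)+hi=8(88)=91
lo=0(3)+hi=7(68)=71
lo=0(3)+hi=6(62)=65
lo=0(3)+hi=5(37)=40
lo=0(3)+hi=4(30)=33

Yes: 3+30=33


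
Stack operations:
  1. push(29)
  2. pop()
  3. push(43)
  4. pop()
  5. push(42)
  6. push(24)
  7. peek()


push(29) -> [29]
pop()->29, []
push(43) -> [43]
pop()->43, []
push(42) -> [42]
push(24) -> [42, 24]
peek()->24

Final stack: [42, 24]


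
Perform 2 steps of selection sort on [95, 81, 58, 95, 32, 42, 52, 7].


Initial: [95, 81, 58, 95, 32, 42, 52, 7]
Step 1: min=7 at 7
  Swap: [7, 81, 58, 95, 32, 42, 52, 95]
Step 2: min=32 at 4
  Swap: [7, 32, 58, 95, 81, 42, 52, 95]

After 2 steps: [7, 32, 58, 95, 81, 42, 52, 95]


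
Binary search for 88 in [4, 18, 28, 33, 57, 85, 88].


Step 1: lo=0, hi=6, mid=3, val=33
Step 2: lo=4, hi=6, mid=5, val=85
Step 3: lo=6, hi=6, mid=6, val=88

Found at index 6


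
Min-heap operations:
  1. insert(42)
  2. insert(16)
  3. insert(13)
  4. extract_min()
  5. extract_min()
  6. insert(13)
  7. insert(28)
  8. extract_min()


insert(42) -> [42]
insert(16) -> [16, 42]
insert(13) -> [13, 42, 16]
extract_min()->13, [16, 42]
extract_min()->16, [42]
insert(13) -> [13, 42]
insert(28) -> [13, 42, 28]
extract_min()->13, [28, 42]

Final heap: [28, 42]


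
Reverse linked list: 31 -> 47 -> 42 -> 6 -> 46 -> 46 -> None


Step 1: curr=31, set curr.next=prev(None) | reversed so far: 31
Step 2: curr=47, set curr.next=prev(31) | reversed so far: 47 -> 31
Step 3: curr=42, set curr.next=prev(47) | reversed so far: 42 -> 47 -> 31
Step 4: curr=6, set curr.next=prev(42) | reversed so far: 6 -> 42 -> 47 -> 31
Step 5: curr=46, set curr.next=prev(6) | reversed so far: 46 -> 6 -> 42 -> 47 -> 31
Step 6: curr=46, set curr.next=prev(46) | reversed so far: 46 -> 46 -> 6 -> 42 -> 47 -> 31

46 -> 46 -> 6 -> 42 -> 47 -> 31 -> None


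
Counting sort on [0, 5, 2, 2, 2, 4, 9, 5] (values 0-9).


Input: [0, 5, 2, 2, 2, 4, 9, 5]
Counts: [1, 0, 3, 0, 1, 2, 0, 0, 0, 1]

Sorted: [0, 2, 2, 2, 4, 5, 5, 9]


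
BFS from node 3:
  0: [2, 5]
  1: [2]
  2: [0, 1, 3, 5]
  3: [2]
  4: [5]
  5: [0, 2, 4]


Visit 3, enqueue [2]
Visit 2, enqueue [0, 1, 5]
Visit 0, enqueue []
Visit 1, enqueue []
Visit 5, enqueue [4]
Visit 4, enqueue []

BFS order: [3, 2, 0, 1, 5, 4]


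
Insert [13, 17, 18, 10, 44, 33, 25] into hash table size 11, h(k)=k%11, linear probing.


Insert 13: h=2 -> slot 2
Insert 17: h=6 -> slot 6
Insert 18: h=7 -> slot 7
Insert 10: h=10 -> slot 10
Insert 44: h=0 -> slot 0
Insert 33: h=0, 1 probes -> slot 1
Insert 25: h=3 -> slot 3

Table: [44, 33, 13, 25, None, None, 17, 18, None, None, 10]


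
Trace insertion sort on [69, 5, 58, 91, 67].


Initial: [69, 5, 58, 91, 67]
Insert 5: [5, 69, 58, 91, 67]
Insert 58: [5, 58, 69, 91, 67]
Insert 91: [5, 58, 69, 91, 67]
Insert 67: [5, 58, 67, 69, 91]

Sorted: [5, 58, 67, 69, 91]


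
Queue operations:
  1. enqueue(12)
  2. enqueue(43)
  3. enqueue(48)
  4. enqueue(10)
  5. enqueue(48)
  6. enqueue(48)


enqueue(12) -> [12]
enqueue(43) -> [12, 43]
enqueue(48) -> [12, 43, 48]
enqueue(10) -> [12, 43, 48, 10]
enqueue(48) -> [12, 43, 48, 10, 48]
enqueue(48) -> [12, 43, 48, 10, 48, 48]

Final queue: [12, 43, 48, 10, 48, 48]


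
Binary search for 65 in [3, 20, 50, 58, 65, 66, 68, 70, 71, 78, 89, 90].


Step 1: lo=0, hi=11, mid=5, val=66
Step 2: lo=0, hi=4, mid=2, val=50
Step 3: lo=3, hi=4, mid=3, val=58
Step 4: lo=4, hi=4, mid=4, val=65

Found at index 4


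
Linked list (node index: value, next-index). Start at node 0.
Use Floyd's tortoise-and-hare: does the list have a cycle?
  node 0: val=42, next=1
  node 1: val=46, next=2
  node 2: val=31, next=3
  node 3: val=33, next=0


Floyd's tortoise (slow, +1) and hare (fast, +2):
  init: slow=0, fast=0
  step 1: slow=1, fast=2
  step 2: slow=2, fast=0
  step 3: slow=3, fast=2
  step 4: slow=0, fast=0
  slow == fast at node 0: cycle detected

Cycle: yes


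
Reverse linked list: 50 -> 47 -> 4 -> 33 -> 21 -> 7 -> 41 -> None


Step 1: curr=50, set curr.next=prev(None) | reversed so far: 50
Step 2: curr=47, set curr.next=prev(50) | reversed so far: 47 -> 50
Step 3: curr=4, set curr.next=prev(47) | reversed so far: 4 -> 47 -> 50
Step 4: curr=33, set curr.next=prev(4) | reversed so far: 33 -> 4 -> 47 -> 50
Step 5: curr=21, set curr.next=prev(33) | reversed so far: 21 -> 33 -> 4 -> 47 -> 50
Step 6: curr=7, set curr.next=prev(21) | reversed so far: 7 -> 21 -> 33 -> 4 -> 47 -> 50
Step 7: curr=41, set curr.next=prev(7) | reversed so far: 41 -> 7 -> 21 -> 33 -> 4 -> 47 -> 50

41 -> 7 -> 21 -> 33 -> 4 -> 47 -> 50 -> None


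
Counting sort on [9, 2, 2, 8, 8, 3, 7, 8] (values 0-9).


Input: [9, 2, 2, 8, 8, 3, 7, 8]
Counts: [0, 0, 2, 1, 0, 0, 0, 1, 3, 1]

Sorted: [2, 2, 3, 7, 8, 8, 8, 9]


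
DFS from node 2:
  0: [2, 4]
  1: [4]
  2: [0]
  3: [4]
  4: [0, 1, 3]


Visit 2, push [0]
Visit 0, push [4]
Visit 4, push [3, 1]
Visit 1, push []
Visit 3, push []

DFS order: [2, 0, 4, 1, 3]


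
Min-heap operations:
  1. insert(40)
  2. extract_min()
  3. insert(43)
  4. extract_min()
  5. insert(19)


insert(40) -> [40]
extract_min()->40, []
insert(43) -> [43]
extract_min()->43, []
insert(19) -> [19]

Final heap: [19]


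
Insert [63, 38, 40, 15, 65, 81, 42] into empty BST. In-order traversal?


Insert 63: root
Insert 38: L from 63
Insert 40: L from 63 -> R from 38
Insert 15: L from 63 -> L from 38
Insert 65: R from 63
Insert 81: R from 63 -> R from 65
Insert 42: L from 63 -> R from 38 -> R from 40

In-order: [15, 38, 40, 42, 63, 65, 81]


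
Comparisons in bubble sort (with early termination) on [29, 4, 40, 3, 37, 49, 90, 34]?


Algorithm: bubble sort (with early termination)
Input: [29, 4, 40, 3, 37, 49, 90, 34]
Sorted: [3, 4, 29, 34, 37, 40, 49, 90]

25


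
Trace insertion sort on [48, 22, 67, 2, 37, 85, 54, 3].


Initial: [48, 22, 67, 2, 37, 85, 54, 3]
Insert 22: [22, 48, 67, 2, 37, 85, 54, 3]
Insert 67: [22, 48, 67, 2, 37, 85, 54, 3]
Insert 2: [2, 22, 48, 67, 37, 85, 54, 3]
Insert 37: [2, 22, 37, 48, 67, 85, 54, 3]
Insert 85: [2, 22, 37, 48, 67, 85, 54, 3]
Insert 54: [2, 22, 37, 48, 54, 67, 85, 3]
Insert 3: [2, 3, 22, 37, 48, 54, 67, 85]

Sorted: [2, 3, 22, 37, 48, 54, 67, 85]


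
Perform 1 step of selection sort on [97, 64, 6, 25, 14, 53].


Initial: [97, 64, 6, 25, 14, 53]
Step 1: min=6 at 2
  Swap: [6, 64, 97, 25, 14, 53]

After 1 step: [6, 64, 97, 25, 14, 53]


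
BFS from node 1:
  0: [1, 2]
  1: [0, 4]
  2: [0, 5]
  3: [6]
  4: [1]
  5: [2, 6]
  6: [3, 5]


Visit 1, enqueue [0, 4]
Visit 0, enqueue [2]
Visit 4, enqueue []
Visit 2, enqueue [5]
Visit 5, enqueue [6]
Visit 6, enqueue [3]
Visit 3, enqueue []

BFS order: [1, 0, 4, 2, 5, 6, 3]


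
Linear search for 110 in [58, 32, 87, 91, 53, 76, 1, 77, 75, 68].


i=0: 58!=110
i=1: 32!=110
i=2: 87!=110
i=3: 91!=110
i=4: 53!=110
i=5: 76!=110
i=6: 1!=110
i=7: 77!=110
i=8: 75!=110
i=9: 68!=110

Not found, 10 comps


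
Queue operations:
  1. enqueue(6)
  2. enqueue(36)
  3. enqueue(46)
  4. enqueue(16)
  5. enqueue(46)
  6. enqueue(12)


enqueue(6) -> [6]
enqueue(36) -> [6, 36]
enqueue(46) -> [6, 36, 46]
enqueue(16) -> [6, 36, 46, 16]
enqueue(46) -> [6, 36, 46, 16, 46]
enqueue(12) -> [6, 36, 46, 16, 46, 12]

Final queue: [6, 36, 46, 16, 46, 12]


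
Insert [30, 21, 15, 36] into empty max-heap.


Insert 30: [30]
Insert 21: [30, 21]
Insert 15: [30, 21, 15]
Insert 36: [36, 30, 15, 21]

Final heap: [36, 30, 15, 21]


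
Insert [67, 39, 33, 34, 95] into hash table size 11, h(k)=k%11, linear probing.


Insert 67: h=1 -> slot 1
Insert 39: h=6 -> slot 6
Insert 33: h=0 -> slot 0
Insert 34: h=1, 1 probes -> slot 2
Insert 95: h=7 -> slot 7

Table: [33, 67, 34, None, None, None, 39, 95, None, None, None]


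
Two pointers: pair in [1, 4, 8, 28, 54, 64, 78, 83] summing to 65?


lo=0(1)+hi=7(83)=84
lo=0(1)+hi=6(78)=79
lo=0(1)+hi=5(64)=65

Yes: 1+64=65


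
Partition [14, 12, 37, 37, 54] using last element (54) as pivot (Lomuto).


Pivot: 54
  14 <= 54: advance i (no swap)
  12 <= 54: advance i (no swap)
  37 <= 54: advance i (no swap)
  37 <= 54: advance i (no swap)
Place pivot at 4: [14, 12, 37, 37, 54]

Partitioned: [14, 12, 37, 37, 54]


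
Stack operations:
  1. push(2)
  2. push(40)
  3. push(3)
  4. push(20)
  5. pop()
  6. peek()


push(2) -> [2]
push(40) -> [2, 40]
push(3) -> [2, 40, 3]
push(20) -> [2, 40, 3, 20]
pop()->20, [2, 40, 3]
peek()->3

Final stack: [2, 40, 3]


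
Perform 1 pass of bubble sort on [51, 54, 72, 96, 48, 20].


Initial: [51, 54, 72, 96, 48, 20]
Pass 1: [51, 54, 72, 48, 20, 96] (2 swaps)

After 1 pass: [51, 54, 72, 48, 20, 96]


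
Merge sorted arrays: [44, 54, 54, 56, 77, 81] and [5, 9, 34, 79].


Take 5 from B
Take 9 from B
Take 34 from B
Take 44 from A
Take 54 from A
Take 54 from A
Take 56 from A
Take 77 from A
Take 79 from B

Merged: [5, 9, 34, 44, 54, 54, 56, 77, 79, 81]


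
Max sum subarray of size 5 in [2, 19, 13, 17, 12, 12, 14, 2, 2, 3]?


[0:5]: 63
[1:6]: 73
[2:7]: 68
[3:8]: 57
[4:9]: 42
[5:10]: 33

Max: 73 at [1:6]


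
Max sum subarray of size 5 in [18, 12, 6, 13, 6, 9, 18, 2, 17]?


[0:5]: 55
[1:6]: 46
[2:7]: 52
[3:8]: 48
[4:9]: 52

Max: 55 at [0:5]


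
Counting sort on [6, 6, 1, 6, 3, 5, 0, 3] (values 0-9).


Input: [6, 6, 1, 6, 3, 5, 0, 3]
Counts: [1, 1, 0, 2, 0, 1, 3, 0, 0, 0]

Sorted: [0, 1, 3, 3, 5, 6, 6, 6]


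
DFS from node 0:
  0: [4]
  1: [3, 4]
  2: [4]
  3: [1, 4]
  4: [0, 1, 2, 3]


Visit 0, push [4]
Visit 4, push [3, 2, 1]
Visit 1, push [3]
Visit 3, push []
Visit 2, push []

DFS order: [0, 4, 1, 3, 2]


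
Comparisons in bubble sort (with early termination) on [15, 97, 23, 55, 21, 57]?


Algorithm: bubble sort (with early termination)
Input: [15, 97, 23, 55, 21, 57]
Sorted: [15, 21, 23, 55, 57, 97]

14


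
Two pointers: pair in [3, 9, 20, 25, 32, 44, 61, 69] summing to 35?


lo=0(3)+hi=7(69)=72
lo=0(3)+hi=6(61)=64
lo=0(3)+hi=5(44)=47
lo=0(3)+hi=4(32)=35

Yes: 3+32=35


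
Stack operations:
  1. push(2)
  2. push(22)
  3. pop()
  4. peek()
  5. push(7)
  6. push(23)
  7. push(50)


push(2) -> [2]
push(22) -> [2, 22]
pop()->22, [2]
peek()->2
push(7) -> [2, 7]
push(23) -> [2, 7, 23]
push(50) -> [2, 7, 23, 50]

Final stack: [2, 7, 23, 50]


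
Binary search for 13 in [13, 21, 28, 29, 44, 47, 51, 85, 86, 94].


Step 1: lo=0, hi=9, mid=4, val=44
Step 2: lo=0, hi=3, mid=1, val=21
Step 3: lo=0, hi=0, mid=0, val=13

Found at index 0


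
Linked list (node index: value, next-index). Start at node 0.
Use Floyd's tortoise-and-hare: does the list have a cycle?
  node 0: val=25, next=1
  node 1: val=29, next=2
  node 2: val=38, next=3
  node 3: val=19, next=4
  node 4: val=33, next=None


Floyd's tortoise (slow, +1) and hare (fast, +2):
  init: slow=0, fast=0
  step 1: slow=1, fast=2
  step 2: slow=2, fast=4
  step 3: fast -> None, no cycle

Cycle: no


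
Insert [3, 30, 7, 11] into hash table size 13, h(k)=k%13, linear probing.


Insert 3: h=3 -> slot 3
Insert 30: h=4 -> slot 4
Insert 7: h=7 -> slot 7
Insert 11: h=11 -> slot 11

Table: [None, None, None, 3, 30, None, None, 7, None, None, None, 11, None]


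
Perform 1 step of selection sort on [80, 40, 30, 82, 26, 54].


Initial: [80, 40, 30, 82, 26, 54]
Step 1: min=26 at 4
  Swap: [26, 40, 30, 82, 80, 54]

After 1 step: [26, 40, 30, 82, 80, 54]


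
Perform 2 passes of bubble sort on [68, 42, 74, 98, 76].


Initial: [68, 42, 74, 98, 76]
Pass 1: [42, 68, 74, 76, 98] (2 swaps)
Pass 2: [42, 68, 74, 76, 98] (0 swaps)

After 2 passes: [42, 68, 74, 76, 98]


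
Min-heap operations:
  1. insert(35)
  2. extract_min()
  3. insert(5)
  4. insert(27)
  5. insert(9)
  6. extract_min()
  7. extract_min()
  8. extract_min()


insert(35) -> [35]
extract_min()->35, []
insert(5) -> [5]
insert(27) -> [5, 27]
insert(9) -> [5, 27, 9]
extract_min()->5, [9, 27]
extract_min()->9, [27]
extract_min()->27, []

Final heap: []


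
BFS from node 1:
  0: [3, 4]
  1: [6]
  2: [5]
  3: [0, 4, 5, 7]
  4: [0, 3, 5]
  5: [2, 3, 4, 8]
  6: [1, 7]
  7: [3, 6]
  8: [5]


Visit 1, enqueue [6]
Visit 6, enqueue [7]
Visit 7, enqueue [3]
Visit 3, enqueue [0, 4, 5]
Visit 0, enqueue []
Visit 4, enqueue []
Visit 5, enqueue [2, 8]
Visit 2, enqueue []
Visit 8, enqueue []

BFS order: [1, 6, 7, 3, 0, 4, 5, 2, 8]


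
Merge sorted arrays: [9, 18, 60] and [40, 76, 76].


Take 9 from A
Take 18 from A
Take 40 from B
Take 60 from A

Merged: [9, 18, 40, 60, 76, 76]


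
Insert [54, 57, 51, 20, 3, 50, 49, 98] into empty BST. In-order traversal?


Insert 54: root
Insert 57: R from 54
Insert 51: L from 54
Insert 20: L from 54 -> L from 51
Insert 3: L from 54 -> L from 51 -> L from 20
Insert 50: L from 54 -> L from 51 -> R from 20
Insert 49: L from 54 -> L from 51 -> R from 20 -> L from 50
Insert 98: R from 54 -> R from 57

In-order: [3, 20, 49, 50, 51, 54, 57, 98]


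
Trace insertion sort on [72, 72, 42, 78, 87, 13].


Initial: [72, 72, 42, 78, 87, 13]
Insert 72: [72, 72, 42, 78, 87, 13]
Insert 42: [42, 72, 72, 78, 87, 13]
Insert 78: [42, 72, 72, 78, 87, 13]
Insert 87: [42, 72, 72, 78, 87, 13]
Insert 13: [13, 42, 72, 72, 78, 87]

Sorted: [13, 42, 72, 72, 78, 87]


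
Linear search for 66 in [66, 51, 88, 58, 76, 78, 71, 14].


i=0: 66==66 found!

Found at 0, 1 comps


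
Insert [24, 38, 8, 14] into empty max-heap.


Insert 24: [24]
Insert 38: [38, 24]
Insert 8: [38, 24, 8]
Insert 14: [38, 24, 8, 14]

Final heap: [38, 24, 8, 14]


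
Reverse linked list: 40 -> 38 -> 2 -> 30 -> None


Step 1: curr=40, set curr.next=prev(None) | reversed so far: 40
Step 2: curr=38, set curr.next=prev(40) | reversed so far: 38 -> 40
Step 3: curr=2, set curr.next=prev(38) | reversed so far: 2 -> 38 -> 40
Step 4: curr=30, set curr.next=prev(2) | reversed so far: 30 -> 2 -> 38 -> 40

30 -> 2 -> 38 -> 40 -> None


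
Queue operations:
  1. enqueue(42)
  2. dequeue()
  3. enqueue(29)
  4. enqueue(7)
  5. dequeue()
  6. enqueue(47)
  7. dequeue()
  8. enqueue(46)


enqueue(42) -> [42]
dequeue()->42, []
enqueue(29) -> [29]
enqueue(7) -> [29, 7]
dequeue()->29, [7]
enqueue(47) -> [7, 47]
dequeue()->7, [47]
enqueue(46) -> [47, 46]

Final queue: [47, 46]


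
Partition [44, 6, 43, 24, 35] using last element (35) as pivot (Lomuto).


Pivot: 35
  6 <= 35: swap -> [6, 44, 43, 24, 35]
  24 <= 35: swap -> [6, 24, 43, 44, 35]
Place pivot at 2: [6, 24, 35, 44, 43]

Partitioned: [6, 24, 35, 44, 43]


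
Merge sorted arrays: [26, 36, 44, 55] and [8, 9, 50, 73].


Take 8 from B
Take 9 from B
Take 26 from A
Take 36 from A
Take 44 from A
Take 50 from B
Take 55 from A

Merged: [8, 9, 26, 36, 44, 50, 55, 73]


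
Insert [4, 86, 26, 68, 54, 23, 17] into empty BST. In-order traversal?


Insert 4: root
Insert 86: R from 4
Insert 26: R from 4 -> L from 86
Insert 68: R from 4 -> L from 86 -> R from 26
Insert 54: R from 4 -> L from 86 -> R from 26 -> L from 68
Insert 23: R from 4 -> L from 86 -> L from 26
Insert 17: R from 4 -> L from 86 -> L from 26 -> L from 23

In-order: [4, 17, 23, 26, 54, 68, 86]


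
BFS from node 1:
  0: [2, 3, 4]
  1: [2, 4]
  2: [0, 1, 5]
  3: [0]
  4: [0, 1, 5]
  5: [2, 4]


Visit 1, enqueue [2, 4]
Visit 2, enqueue [0, 5]
Visit 4, enqueue []
Visit 0, enqueue [3]
Visit 5, enqueue []
Visit 3, enqueue []

BFS order: [1, 2, 4, 0, 5, 3]


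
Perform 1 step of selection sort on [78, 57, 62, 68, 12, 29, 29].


Initial: [78, 57, 62, 68, 12, 29, 29]
Step 1: min=12 at 4
  Swap: [12, 57, 62, 68, 78, 29, 29]

After 1 step: [12, 57, 62, 68, 78, 29, 29]


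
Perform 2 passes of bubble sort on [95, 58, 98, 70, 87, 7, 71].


Initial: [95, 58, 98, 70, 87, 7, 71]
Pass 1: [58, 95, 70, 87, 7, 71, 98] (5 swaps)
Pass 2: [58, 70, 87, 7, 71, 95, 98] (4 swaps)

After 2 passes: [58, 70, 87, 7, 71, 95, 98]


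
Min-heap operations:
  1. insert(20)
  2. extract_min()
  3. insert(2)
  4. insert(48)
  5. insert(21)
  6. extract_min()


insert(20) -> [20]
extract_min()->20, []
insert(2) -> [2]
insert(48) -> [2, 48]
insert(21) -> [2, 48, 21]
extract_min()->2, [21, 48]

Final heap: [21, 48]


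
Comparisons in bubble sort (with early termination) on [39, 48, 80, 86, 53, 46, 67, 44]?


Algorithm: bubble sort (with early termination)
Input: [39, 48, 80, 86, 53, 46, 67, 44]
Sorted: [39, 44, 46, 48, 53, 67, 80, 86]

28


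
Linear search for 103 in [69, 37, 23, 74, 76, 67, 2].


i=0: 69!=103
i=1: 37!=103
i=2: 23!=103
i=3: 74!=103
i=4: 76!=103
i=5: 67!=103
i=6: 2!=103

Not found, 7 comps


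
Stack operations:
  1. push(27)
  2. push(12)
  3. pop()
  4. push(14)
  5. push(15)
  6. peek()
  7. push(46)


push(27) -> [27]
push(12) -> [27, 12]
pop()->12, [27]
push(14) -> [27, 14]
push(15) -> [27, 14, 15]
peek()->15
push(46) -> [27, 14, 15, 46]

Final stack: [27, 14, 15, 46]


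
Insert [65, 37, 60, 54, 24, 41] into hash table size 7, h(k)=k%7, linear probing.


Insert 65: h=2 -> slot 2
Insert 37: h=2, 1 probes -> slot 3
Insert 60: h=4 -> slot 4
Insert 54: h=5 -> slot 5
Insert 24: h=3, 3 probes -> slot 6
Insert 41: h=6, 1 probes -> slot 0

Table: [41, None, 65, 37, 60, 54, 24]


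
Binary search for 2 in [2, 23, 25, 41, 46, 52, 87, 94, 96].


Step 1: lo=0, hi=8, mid=4, val=46
Step 2: lo=0, hi=3, mid=1, val=23
Step 3: lo=0, hi=0, mid=0, val=2

Found at index 0


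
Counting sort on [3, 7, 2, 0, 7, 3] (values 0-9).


Input: [3, 7, 2, 0, 7, 3]
Counts: [1, 0, 1, 2, 0, 0, 0, 2, 0, 0]

Sorted: [0, 2, 3, 3, 7, 7]


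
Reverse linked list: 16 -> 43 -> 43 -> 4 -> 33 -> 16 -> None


Step 1: curr=16, set curr.next=prev(None) | reversed so far: 16
Step 2: curr=43, set curr.next=prev(16) | reversed so far: 43 -> 16
Step 3: curr=43, set curr.next=prev(43) | reversed so far: 43 -> 43 -> 16
Step 4: curr=4, set curr.next=prev(43) | reversed so far: 4 -> 43 -> 43 -> 16
Step 5: curr=33, set curr.next=prev(4) | reversed so far: 33 -> 4 -> 43 -> 43 -> 16
Step 6: curr=16, set curr.next=prev(33) | reversed so far: 16 -> 33 -> 4 -> 43 -> 43 -> 16

16 -> 33 -> 4 -> 43 -> 43 -> 16 -> None


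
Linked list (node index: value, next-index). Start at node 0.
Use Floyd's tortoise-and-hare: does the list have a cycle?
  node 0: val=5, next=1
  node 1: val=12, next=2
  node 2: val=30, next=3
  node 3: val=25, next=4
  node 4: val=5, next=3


Floyd's tortoise (slow, +1) and hare (fast, +2):
  init: slow=0, fast=0
  step 1: slow=1, fast=2
  step 2: slow=2, fast=4
  step 3: slow=3, fast=4
  step 4: slow=4, fast=4
  slow == fast at node 4: cycle detected

Cycle: yes


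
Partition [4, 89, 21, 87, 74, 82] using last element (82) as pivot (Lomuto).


Pivot: 82
  4 <= 82: advance i (no swap)
  21 <= 82: swap -> [4, 21, 89, 87, 74, 82]
  74 <= 82: swap -> [4, 21, 74, 87, 89, 82]
Place pivot at 3: [4, 21, 74, 82, 89, 87]

Partitioned: [4, 21, 74, 82, 89, 87]


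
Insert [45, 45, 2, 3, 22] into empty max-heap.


Insert 45: [45]
Insert 45: [45, 45]
Insert 2: [45, 45, 2]
Insert 3: [45, 45, 2, 3]
Insert 22: [45, 45, 2, 3, 22]

Final heap: [45, 45, 2, 3, 22]


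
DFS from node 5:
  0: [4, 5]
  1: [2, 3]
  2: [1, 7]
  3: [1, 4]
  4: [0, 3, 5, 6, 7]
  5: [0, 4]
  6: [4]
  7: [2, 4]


Visit 5, push [4, 0]
Visit 0, push [4]
Visit 4, push [7, 6, 3]
Visit 3, push [1]
Visit 1, push [2]
Visit 2, push [7]
Visit 7, push []
Visit 6, push []

DFS order: [5, 0, 4, 3, 1, 2, 7, 6]


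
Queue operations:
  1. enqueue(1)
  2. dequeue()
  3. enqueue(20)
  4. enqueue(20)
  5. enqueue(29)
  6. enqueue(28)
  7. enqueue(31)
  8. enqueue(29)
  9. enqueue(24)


enqueue(1) -> [1]
dequeue()->1, []
enqueue(20) -> [20]
enqueue(20) -> [20, 20]
enqueue(29) -> [20, 20, 29]
enqueue(28) -> [20, 20, 29, 28]
enqueue(31) -> [20, 20, 29, 28, 31]
enqueue(29) -> [20, 20, 29, 28, 31, 29]
enqueue(24) -> [20, 20, 29, 28, 31, 29, 24]

Final queue: [20, 20, 29, 28, 31, 29, 24]


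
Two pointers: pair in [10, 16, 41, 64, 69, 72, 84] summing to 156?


lo=0(10)+hi=6(84)=94
lo=1(16)+hi=6(84)=100
lo=2(41)+hi=6(84)=125
lo=3(64)+hi=6(84)=148
lo=4(69)+hi=6(84)=153
lo=5(72)+hi=6(84)=156

Yes: 72+84=156


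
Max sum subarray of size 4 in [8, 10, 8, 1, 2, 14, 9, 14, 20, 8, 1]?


[0:4]: 27
[1:5]: 21
[2:6]: 25
[3:7]: 26
[4:8]: 39
[5:9]: 57
[6:10]: 51
[7:11]: 43

Max: 57 at [5:9]


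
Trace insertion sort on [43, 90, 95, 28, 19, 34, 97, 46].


Initial: [43, 90, 95, 28, 19, 34, 97, 46]
Insert 90: [43, 90, 95, 28, 19, 34, 97, 46]
Insert 95: [43, 90, 95, 28, 19, 34, 97, 46]
Insert 28: [28, 43, 90, 95, 19, 34, 97, 46]
Insert 19: [19, 28, 43, 90, 95, 34, 97, 46]
Insert 34: [19, 28, 34, 43, 90, 95, 97, 46]
Insert 97: [19, 28, 34, 43, 90, 95, 97, 46]
Insert 46: [19, 28, 34, 43, 46, 90, 95, 97]

Sorted: [19, 28, 34, 43, 46, 90, 95, 97]


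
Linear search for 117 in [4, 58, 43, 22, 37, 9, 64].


i=0: 4!=117
i=1: 58!=117
i=2: 43!=117
i=3: 22!=117
i=4: 37!=117
i=5: 9!=117
i=6: 64!=117

Not found, 7 comps


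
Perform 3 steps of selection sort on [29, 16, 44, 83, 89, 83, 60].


Initial: [29, 16, 44, 83, 89, 83, 60]
Step 1: min=16 at 1
  Swap: [16, 29, 44, 83, 89, 83, 60]
Step 2: min=29 at 1
  Swap: [16, 29, 44, 83, 89, 83, 60]
Step 3: min=44 at 2
  Swap: [16, 29, 44, 83, 89, 83, 60]

After 3 steps: [16, 29, 44, 83, 89, 83, 60]


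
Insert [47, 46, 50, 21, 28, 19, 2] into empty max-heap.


Insert 47: [47]
Insert 46: [47, 46]
Insert 50: [50, 46, 47]
Insert 21: [50, 46, 47, 21]
Insert 28: [50, 46, 47, 21, 28]
Insert 19: [50, 46, 47, 21, 28, 19]
Insert 2: [50, 46, 47, 21, 28, 19, 2]

Final heap: [50, 46, 47, 21, 28, 19, 2]


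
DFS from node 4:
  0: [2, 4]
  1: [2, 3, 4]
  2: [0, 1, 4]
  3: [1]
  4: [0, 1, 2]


Visit 4, push [2, 1, 0]
Visit 0, push [2]
Visit 2, push [1]
Visit 1, push [3]
Visit 3, push []

DFS order: [4, 0, 2, 1, 3]


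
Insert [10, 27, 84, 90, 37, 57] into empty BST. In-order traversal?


Insert 10: root
Insert 27: R from 10
Insert 84: R from 10 -> R from 27
Insert 90: R from 10 -> R from 27 -> R from 84
Insert 37: R from 10 -> R from 27 -> L from 84
Insert 57: R from 10 -> R from 27 -> L from 84 -> R from 37

In-order: [10, 27, 37, 57, 84, 90]


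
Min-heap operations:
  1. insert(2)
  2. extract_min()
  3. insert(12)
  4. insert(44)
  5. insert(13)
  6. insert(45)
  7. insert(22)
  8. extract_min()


insert(2) -> [2]
extract_min()->2, []
insert(12) -> [12]
insert(44) -> [12, 44]
insert(13) -> [12, 44, 13]
insert(45) -> [12, 44, 13, 45]
insert(22) -> [12, 22, 13, 45, 44]
extract_min()->12, [13, 22, 44, 45]

Final heap: [13, 22, 44, 45]


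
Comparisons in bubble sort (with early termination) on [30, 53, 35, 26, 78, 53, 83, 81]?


Algorithm: bubble sort (with early termination)
Input: [30, 53, 35, 26, 78, 53, 83, 81]
Sorted: [26, 30, 35, 53, 53, 78, 81, 83]

22


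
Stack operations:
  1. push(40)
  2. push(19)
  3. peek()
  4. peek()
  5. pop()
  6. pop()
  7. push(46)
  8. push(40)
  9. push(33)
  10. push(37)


push(40) -> [40]
push(19) -> [40, 19]
peek()->19
peek()->19
pop()->19, [40]
pop()->40, []
push(46) -> [46]
push(40) -> [46, 40]
push(33) -> [46, 40, 33]
push(37) -> [46, 40, 33, 37]

Final stack: [46, 40, 33, 37]


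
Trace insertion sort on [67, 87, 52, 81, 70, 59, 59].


Initial: [67, 87, 52, 81, 70, 59, 59]
Insert 87: [67, 87, 52, 81, 70, 59, 59]
Insert 52: [52, 67, 87, 81, 70, 59, 59]
Insert 81: [52, 67, 81, 87, 70, 59, 59]
Insert 70: [52, 67, 70, 81, 87, 59, 59]
Insert 59: [52, 59, 67, 70, 81, 87, 59]
Insert 59: [52, 59, 59, 67, 70, 81, 87]

Sorted: [52, 59, 59, 67, 70, 81, 87]


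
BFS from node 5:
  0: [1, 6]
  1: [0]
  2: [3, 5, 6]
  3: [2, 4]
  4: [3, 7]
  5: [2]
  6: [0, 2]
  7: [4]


Visit 5, enqueue [2]
Visit 2, enqueue [3, 6]
Visit 3, enqueue [4]
Visit 6, enqueue [0]
Visit 4, enqueue [7]
Visit 0, enqueue [1]
Visit 7, enqueue []
Visit 1, enqueue []

BFS order: [5, 2, 3, 6, 4, 0, 7, 1]


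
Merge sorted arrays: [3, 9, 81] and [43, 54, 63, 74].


Take 3 from A
Take 9 from A
Take 43 from B
Take 54 from B
Take 63 from B
Take 74 from B

Merged: [3, 9, 43, 54, 63, 74, 81]


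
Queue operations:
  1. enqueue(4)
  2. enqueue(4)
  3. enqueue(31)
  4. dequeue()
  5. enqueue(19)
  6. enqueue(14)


enqueue(4) -> [4]
enqueue(4) -> [4, 4]
enqueue(31) -> [4, 4, 31]
dequeue()->4, [4, 31]
enqueue(19) -> [4, 31, 19]
enqueue(14) -> [4, 31, 19, 14]

Final queue: [4, 31, 19, 14]


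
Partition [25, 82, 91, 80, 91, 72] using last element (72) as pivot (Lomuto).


Pivot: 72
  25 <= 72: advance i (no swap)
Place pivot at 1: [25, 72, 91, 80, 91, 82]

Partitioned: [25, 72, 91, 80, 91, 82]


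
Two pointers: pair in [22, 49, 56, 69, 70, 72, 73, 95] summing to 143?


lo=0(22)+hi=7(95)=117
lo=1(49)+hi=7(95)=144
lo=1(49)+hi=6(73)=122
lo=2(56)+hi=6(73)=129
lo=3(69)+hi=6(73)=142
lo=4(70)+hi=6(73)=143

Yes: 70+73=143


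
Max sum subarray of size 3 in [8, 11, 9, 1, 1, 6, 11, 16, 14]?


[0:3]: 28
[1:4]: 21
[2:5]: 11
[3:6]: 8
[4:7]: 18
[5:8]: 33
[6:9]: 41

Max: 41 at [6:9]


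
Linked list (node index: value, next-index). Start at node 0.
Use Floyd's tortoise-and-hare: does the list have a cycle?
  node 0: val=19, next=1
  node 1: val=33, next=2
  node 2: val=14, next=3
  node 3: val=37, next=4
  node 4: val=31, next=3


Floyd's tortoise (slow, +1) and hare (fast, +2):
  init: slow=0, fast=0
  step 1: slow=1, fast=2
  step 2: slow=2, fast=4
  step 3: slow=3, fast=4
  step 4: slow=4, fast=4
  slow == fast at node 4: cycle detected

Cycle: yes


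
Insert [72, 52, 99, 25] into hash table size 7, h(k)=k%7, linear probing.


Insert 72: h=2 -> slot 2
Insert 52: h=3 -> slot 3
Insert 99: h=1 -> slot 1
Insert 25: h=4 -> slot 4

Table: [None, 99, 72, 52, 25, None, None]


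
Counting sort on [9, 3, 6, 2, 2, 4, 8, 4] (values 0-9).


Input: [9, 3, 6, 2, 2, 4, 8, 4]
Counts: [0, 0, 2, 1, 2, 0, 1, 0, 1, 1]

Sorted: [2, 2, 3, 4, 4, 6, 8, 9]


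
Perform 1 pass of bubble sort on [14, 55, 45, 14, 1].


Initial: [14, 55, 45, 14, 1]
Pass 1: [14, 45, 14, 1, 55] (3 swaps)

After 1 pass: [14, 45, 14, 1, 55]


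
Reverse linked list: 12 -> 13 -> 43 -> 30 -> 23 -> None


Step 1: curr=12, set curr.next=prev(None) | reversed so far: 12
Step 2: curr=13, set curr.next=prev(12) | reversed so far: 13 -> 12
Step 3: curr=43, set curr.next=prev(13) | reversed so far: 43 -> 13 -> 12
Step 4: curr=30, set curr.next=prev(43) | reversed so far: 30 -> 43 -> 13 -> 12
Step 5: curr=23, set curr.next=prev(30) | reversed so far: 23 -> 30 -> 43 -> 13 -> 12

23 -> 30 -> 43 -> 13 -> 12 -> None


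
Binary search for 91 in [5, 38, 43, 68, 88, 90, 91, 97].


Step 1: lo=0, hi=7, mid=3, val=68
Step 2: lo=4, hi=7, mid=5, val=90
Step 3: lo=6, hi=7, mid=6, val=91

Found at index 6


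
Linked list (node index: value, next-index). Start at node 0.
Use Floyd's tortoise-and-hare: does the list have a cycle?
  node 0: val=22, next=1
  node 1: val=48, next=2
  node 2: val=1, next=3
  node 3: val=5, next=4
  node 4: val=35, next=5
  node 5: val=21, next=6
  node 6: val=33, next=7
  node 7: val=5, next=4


Floyd's tortoise (slow, +1) and hare (fast, +2):
  init: slow=0, fast=0
  step 1: slow=1, fast=2
  step 2: slow=2, fast=4
  step 3: slow=3, fast=6
  step 4: slow=4, fast=4
  slow == fast at node 4: cycle detected

Cycle: yes


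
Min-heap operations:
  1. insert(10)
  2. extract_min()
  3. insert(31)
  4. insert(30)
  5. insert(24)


insert(10) -> [10]
extract_min()->10, []
insert(31) -> [31]
insert(30) -> [30, 31]
insert(24) -> [24, 31, 30]

Final heap: [24, 31, 30]


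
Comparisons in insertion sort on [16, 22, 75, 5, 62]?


Algorithm: insertion sort
Input: [16, 22, 75, 5, 62]
Sorted: [5, 16, 22, 62, 75]

7


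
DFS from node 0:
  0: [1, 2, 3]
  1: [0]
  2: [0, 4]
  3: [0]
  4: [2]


Visit 0, push [3, 2, 1]
Visit 1, push []
Visit 2, push [4]
Visit 4, push []
Visit 3, push []

DFS order: [0, 1, 2, 4, 3]


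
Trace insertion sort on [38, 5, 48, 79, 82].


Initial: [38, 5, 48, 79, 82]
Insert 5: [5, 38, 48, 79, 82]
Insert 48: [5, 38, 48, 79, 82]
Insert 79: [5, 38, 48, 79, 82]
Insert 82: [5, 38, 48, 79, 82]

Sorted: [5, 38, 48, 79, 82]


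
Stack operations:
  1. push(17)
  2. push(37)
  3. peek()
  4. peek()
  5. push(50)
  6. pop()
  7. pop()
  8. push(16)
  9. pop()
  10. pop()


push(17) -> [17]
push(37) -> [17, 37]
peek()->37
peek()->37
push(50) -> [17, 37, 50]
pop()->50, [17, 37]
pop()->37, [17]
push(16) -> [17, 16]
pop()->16, [17]
pop()->17, []

Final stack: []


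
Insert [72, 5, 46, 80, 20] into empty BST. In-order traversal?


Insert 72: root
Insert 5: L from 72
Insert 46: L from 72 -> R from 5
Insert 80: R from 72
Insert 20: L from 72 -> R from 5 -> L from 46

In-order: [5, 20, 46, 72, 80]


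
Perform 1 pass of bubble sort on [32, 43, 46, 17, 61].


Initial: [32, 43, 46, 17, 61]
Pass 1: [32, 43, 17, 46, 61] (1 swaps)

After 1 pass: [32, 43, 17, 46, 61]


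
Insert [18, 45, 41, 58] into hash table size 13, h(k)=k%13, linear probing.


Insert 18: h=5 -> slot 5
Insert 45: h=6 -> slot 6
Insert 41: h=2 -> slot 2
Insert 58: h=6, 1 probes -> slot 7

Table: [None, None, 41, None, None, 18, 45, 58, None, None, None, None, None]


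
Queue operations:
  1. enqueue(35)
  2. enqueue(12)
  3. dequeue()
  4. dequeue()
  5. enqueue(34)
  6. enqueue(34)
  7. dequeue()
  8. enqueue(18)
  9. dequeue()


enqueue(35) -> [35]
enqueue(12) -> [35, 12]
dequeue()->35, [12]
dequeue()->12, []
enqueue(34) -> [34]
enqueue(34) -> [34, 34]
dequeue()->34, [34]
enqueue(18) -> [34, 18]
dequeue()->34, [18]

Final queue: [18]


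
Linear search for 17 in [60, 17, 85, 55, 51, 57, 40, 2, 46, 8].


i=0: 60!=17
i=1: 17==17 found!

Found at 1, 2 comps


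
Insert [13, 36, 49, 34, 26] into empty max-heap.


Insert 13: [13]
Insert 36: [36, 13]
Insert 49: [49, 13, 36]
Insert 34: [49, 34, 36, 13]
Insert 26: [49, 34, 36, 13, 26]

Final heap: [49, 34, 36, 13, 26]


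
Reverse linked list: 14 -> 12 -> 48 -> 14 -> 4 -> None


Step 1: curr=14, set curr.next=prev(None) | reversed so far: 14
Step 2: curr=12, set curr.next=prev(14) | reversed so far: 12 -> 14
Step 3: curr=48, set curr.next=prev(12) | reversed so far: 48 -> 12 -> 14
Step 4: curr=14, set curr.next=prev(48) | reversed so far: 14 -> 48 -> 12 -> 14
Step 5: curr=4, set curr.next=prev(14) | reversed so far: 4 -> 14 -> 48 -> 12 -> 14

4 -> 14 -> 48 -> 12 -> 14 -> None


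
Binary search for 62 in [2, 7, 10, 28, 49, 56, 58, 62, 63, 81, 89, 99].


Step 1: lo=0, hi=11, mid=5, val=56
Step 2: lo=6, hi=11, mid=8, val=63
Step 3: lo=6, hi=7, mid=6, val=58
Step 4: lo=7, hi=7, mid=7, val=62

Found at index 7


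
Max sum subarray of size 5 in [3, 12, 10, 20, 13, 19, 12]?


[0:5]: 58
[1:6]: 74
[2:7]: 74

Max: 74 at [1:6]


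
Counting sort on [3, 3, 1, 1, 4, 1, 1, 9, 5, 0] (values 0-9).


Input: [3, 3, 1, 1, 4, 1, 1, 9, 5, 0]
Counts: [1, 4, 0, 2, 1, 1, 0, 0, 0, 1]

Sorted: [0, 1, 1, 1, 1, 3, 3, 4, 5, 9]


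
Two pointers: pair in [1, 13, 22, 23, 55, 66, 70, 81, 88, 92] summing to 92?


lo=0(1)+hi=9(92)=93
lo=0(1)+hi=8(88)=89
lo=1(13)+hi=8(88)=101
lo=1(13)+hi=7(81)=94
lo=1(13)+hi=6(70)=83
lo=2(22)+hi=6(70)=92

Yes: 22+70=92


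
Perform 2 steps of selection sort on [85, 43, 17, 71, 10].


Initial: [85, 43, 17, 71, 10]
Step 1: min=10 at 4
  Swap: [10, 43, 17, 71, 85]
Step 2: min=17 at 2
  Swap: [10, 17, 43, 71, 85]

After 2 steps: [10, 17, 43, 71, 85]


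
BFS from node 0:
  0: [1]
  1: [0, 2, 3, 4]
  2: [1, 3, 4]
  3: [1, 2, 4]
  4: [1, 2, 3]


Visit 0, enqueue [1]
Visit 1, enqueue [2, 3, 4]
Visit 2, enqueue []
Visit 3, enqueue []
Visit 4, enqueue []

BFS order: [0, 1, 2, 3, 4]


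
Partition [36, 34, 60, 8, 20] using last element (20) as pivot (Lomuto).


Pivot: 20
  8 <= 20: swap -> [8, 34, 60, 36, 20]
Place pivot at 1: [8, 20, 60, 36, 34]

Partitioned: [8, 20, 60, 36, 34]


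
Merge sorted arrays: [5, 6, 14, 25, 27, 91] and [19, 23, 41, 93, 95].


Take 5 from A
Take 6 from A
Take 14 from A
Take 19 from B
Take 23 from B
Take 25 from A
Take 27 from A
Take 41 from B
Take 91 from A

Merged: [5, 6, 14, 19, 23, 25, 27, 41, 91, 93, 95]


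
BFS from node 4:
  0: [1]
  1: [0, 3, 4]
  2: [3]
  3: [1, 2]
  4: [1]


Visit 4, enqueue [1]
Visit 1, enqueue [0, 3]
Visit 0, enqueue []
Visit 3, enqueue [2]
Visit 2, enqueue []

BFS order: [4, 1, 0, 3, 2]


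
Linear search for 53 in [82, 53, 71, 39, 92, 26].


i=0: 82!=53
i=1: 53==53 found!

Found at 1, 2 comps


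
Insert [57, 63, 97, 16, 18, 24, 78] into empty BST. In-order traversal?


Insert 57: root
Insert 63: R from 57
Insert 97: R from 57 -> R from 63
Insert 16: L from 57
Insert 18: L from 57 -> R from 16
Insert 24: L from 57 -> R from 16 -> R from 18
Insert 78: R from 57 -> R from 63 -> L from 97

In-order: [16, 18, 24, 57, 63, 78, 97]


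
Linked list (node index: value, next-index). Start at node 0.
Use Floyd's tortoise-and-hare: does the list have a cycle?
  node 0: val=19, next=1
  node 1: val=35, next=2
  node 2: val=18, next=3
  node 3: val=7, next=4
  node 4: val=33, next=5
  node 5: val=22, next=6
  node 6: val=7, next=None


Floyd's tortoise (slow, +1) and hare (fast, +2):
  init: slow=0, fast=0
  step 1: slow=1, fast=2
  step 2: slow=2, fast=4
  step 3: slow=3, fast=6
  step 4: fast -> None, no cycle

Cycle: no


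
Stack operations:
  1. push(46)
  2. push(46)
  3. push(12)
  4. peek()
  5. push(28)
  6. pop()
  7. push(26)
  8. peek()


push(46) -> [46]
push(46) -> [46, 46]
push(12) -> [46, 46, 12]
peek()->12
push(28) -> [46, 46, 12, 28]
pop()->28, [46, 46, 12]
push(26) -> [46, 46, 12, 26]
peek()->26

Final stack: [46, 46, 12, 26]


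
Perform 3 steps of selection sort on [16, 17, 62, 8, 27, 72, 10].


Initial: [16, 17, 62, 8, 27, 72, 10]
Step 1: min=8 at 3
  Swap: [8, 17, 62, 16, 27, 72, 10]
Step 2: min=10 at 6
  Swap: [8, 10, 62, 16, 27, 72, 17]
Step 3: min=16 at 3
  Swap: [8, 10, 16, 62, 27, 72, 17]

After 3 steps: [8, 10, 16, 62, 27, 72, 17]


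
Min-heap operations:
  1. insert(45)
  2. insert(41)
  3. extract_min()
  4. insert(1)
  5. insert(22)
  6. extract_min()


insert(45) -> [45]
insert(41) -> [41, 45]
extract_min()->41, [45]
insert(1) -> [1, 45]
insert(22) -> [1, 45, 22]
extract_min()->1, [22, 45]

Final heap: [22, 45]


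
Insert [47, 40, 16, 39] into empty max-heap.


Insert 47: [47]
Insert 40: [47, 40]
Insert 16: [47, 40, 16]
Insert 39: [47, 40, 16, 39]

Final heap: [47, 40, 16, 39]


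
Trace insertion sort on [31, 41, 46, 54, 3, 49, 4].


Initial: [31, 41, 46, 54, 3, 49, 4]
Insert 41: [31, 41, 46, 54, 3, 49, 4]
Insert 46: [31, 41, 46, 54, 3, 49, 4]
Insert 54: [31, 41, 46, 54, 3, 49, 4]
Insert 3: [3, 31, 41, 46, 54, 49, 4]
Insert 49: [3, 31, 41, 46, 49, 54, 4]
Insert 4: [3, 4, 31, 41, 46, 49, 54]

Sorted: [3, 4, 31, 41, 46, 49, 54]


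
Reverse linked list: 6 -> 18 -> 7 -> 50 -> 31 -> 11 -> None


Step 1: curr=6, set curr.next=prev(None) | reversed so far: 6
Step 2: curr=18, set curr.next=prev(6) | reversed so far: 18 -> 6
Step 3: curr=7, set curr.next=prev(18) | reversed so far: 7 -> 18 -> 6
Step 4: curr=50, set curr.next=prev(7) | reversed so far: 50 -> 7 -> 18 -> 6
Step 5: curr=31, set curr.next=prev(50) | reversed so far: 31 -> 50 -> 7 -> 18 -> 6
Step 6: curr=11, set curr.next=prev(31) | reversed so far: 11 -> 31 -> 50 -> 7 -> 18 -> 6

11 -> 31 -> 50 -> 7 -> 18 -> 6 -> None


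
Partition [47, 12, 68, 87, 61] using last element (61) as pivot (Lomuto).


Pivot: 61
  47 <= 61: advance i (no swap)
  12 <= 61: advance i (no swap)
Place pivot at 2: [47, 12, 61, 87, 68]

Partitioned: [47, 12, 61, 87, 68]


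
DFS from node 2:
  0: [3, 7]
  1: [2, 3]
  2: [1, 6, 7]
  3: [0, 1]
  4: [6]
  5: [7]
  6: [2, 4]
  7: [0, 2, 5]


Visit 2, push [7, 6, 1]
Visit 1, push [3]
Visit 3, push [0]
Visit 0, push [7]
Visit 7, push [5]
Visit 5, push []
Visit 6, push [4]
Visit 4, push []

DFS order: [2, 1, 3, 0, 7, 5, 6, 4]


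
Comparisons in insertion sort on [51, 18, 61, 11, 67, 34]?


Algorithm: insertion sort
Input: [51, 18, 61, 11, 67, 34]
Sorted: [11, 18, 34, 51, 61, 67]

10


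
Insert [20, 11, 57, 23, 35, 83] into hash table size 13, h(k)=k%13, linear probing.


Insert 20: h=7 -> slot 7
Insert 11: h=11 -> slot 11
Insert 57: h=5 -> slot 5
Insert 23: h=10 -> slot 10
Insert 35: h=9 -> slot 9
Insert 83: h=5, 1 probes -> slot 6

Table: [None, None, None, None, None, 57, 83, 20, None, 35, 23, 11, None]


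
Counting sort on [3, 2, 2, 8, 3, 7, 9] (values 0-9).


Input: [3, 2, 2, 8, 3, 7, 9]
Counts: [0, 0, 2, 2, 0, 0, 0, 1, 1, 1]

Sorted: [2, 2, 3, 3, 7, 8, 9]


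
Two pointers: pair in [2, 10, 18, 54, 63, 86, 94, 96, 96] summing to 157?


lo=0(2)+hi=8(96)=98
lo=1(10)+hi=8(96)=106
lo=2(18)+hi=8(96)=114
lo=3(54)+hi=8(96)=150
lo=4(63)+hi=8(96)=159
lo=4(63)+hi=7(96)=159
lo=4(63)+hi=6(94)=157

Yes: 63+94=157


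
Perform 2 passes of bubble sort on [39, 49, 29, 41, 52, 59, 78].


Initial: [39, 49, 29, 41, 52, 59, 78]
Pass 1: [39, 29, 41, 49, 52, 59, 78] (2 swaps)
Pass 2: [29, 39, 41, 49, 52, 59, 78] (1 swaps)

After 2 passes: [29, 39, 41, 49, 52, 59, 78]


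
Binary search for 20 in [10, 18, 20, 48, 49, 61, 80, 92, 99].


Step 1: lo=0, hi=8, mid=4, val=49
Step 2: lo=0, hi=3, mid=1, val=18
Step 3: lo=2, hi=3, mid=2, val=20

Found at index 2


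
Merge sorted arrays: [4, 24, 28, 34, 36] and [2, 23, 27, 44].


Take 2 from B
Take 4 from A
Take 23 from B
Take 24 from A
Take 27 from B
Take 28 from A
Take 34 from A
Take 36 from A

Merged: [2, 4, 23, 24, 27, 28, 34, 36, 44]


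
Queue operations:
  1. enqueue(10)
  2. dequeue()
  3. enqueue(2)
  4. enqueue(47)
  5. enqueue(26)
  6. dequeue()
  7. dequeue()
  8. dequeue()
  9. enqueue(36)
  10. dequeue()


enqueue(10) -> [10]
dequeue()->10, []
enqueue(2) -> [2]
enqueue(47) -> [2, 47]
enqueue(26) -> [2, 47, 26]
dequeue()->2, [47, 26]
dequeue()->47, [26]
dequeue()->26, []
enqueue(36) -> [36]
dequeue()->36, []

Final queue: []
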